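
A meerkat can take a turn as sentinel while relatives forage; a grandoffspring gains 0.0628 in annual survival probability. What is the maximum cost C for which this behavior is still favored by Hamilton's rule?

0.0157

r to a grandoffspring = 0.25 (two parent–offspring links: r = (1/2)^2 = 1/4).
Hamilton's rule: n·r·B > C, so the trait is favored while C < n·r·B = 1·0.25·0.0628 = 0.0157.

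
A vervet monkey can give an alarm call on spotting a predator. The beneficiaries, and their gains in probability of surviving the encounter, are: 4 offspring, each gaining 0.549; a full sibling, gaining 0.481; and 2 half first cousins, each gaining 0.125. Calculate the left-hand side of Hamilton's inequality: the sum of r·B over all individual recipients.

1.354125

r to an offspring = 0.5 (one parent–offspring link: r = (1/2)^1 = 1/2).
r to a full sibling = 1/2 (full sibs share both parents — two paths of length 2: r = 2·(1/2)^2 = 1/2).
r to a half first cousin = 1/16 (half first cousins share one grandparent — one path of length 4: r = (1/2)^4 = 1/16).
Summing one r·B term per recipient: 4·0.5·0.549 + 1·0.5·0.481 + 2·0.0625·0.125 = 1.354125.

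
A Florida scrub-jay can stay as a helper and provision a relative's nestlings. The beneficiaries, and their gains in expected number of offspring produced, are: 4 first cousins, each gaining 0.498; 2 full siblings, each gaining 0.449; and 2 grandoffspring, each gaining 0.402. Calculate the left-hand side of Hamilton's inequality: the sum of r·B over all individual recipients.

0.899

r to a first cousin = 1/8 (first cousins share one grandparent pair — two paths of length 4: r = 2·(1/2)^4 = 1/8).
r to a full sibling = 0.5 (full sibs share both parents — two paths of length 2: r = 2·(1/2)^2 = 1/2).
r to a grandoffspring = 1/4 (two parent–offspring links: r = (1/2)^2 = 1/4).
Summing one r·B term per recipient: 4·0.125·0.498 + 2·0.5·0.449 + 2·0.25·0.402 = 0.899.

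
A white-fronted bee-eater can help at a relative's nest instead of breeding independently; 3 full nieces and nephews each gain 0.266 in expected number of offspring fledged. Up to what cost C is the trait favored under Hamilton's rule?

r to a full niece or nephew = 0.25 (full aunt/uncle↔niece/nephew: two paths of length 3 through the shared grandparent pair: r = 2·(1/2)^3 = 1/4).
Hamilton's rule: n·r·B > C, so the trait is favored while C < n·r·B = 3·0.25·0.266 = 0.1995.

0.1995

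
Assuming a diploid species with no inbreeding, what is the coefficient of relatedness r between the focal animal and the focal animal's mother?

Each parent–offspring link contributes a factor of 1/2, and independent paths through distinct common ancestors add.
One parent–offspring link: r = (1/2)^1 = 1/2.

0.5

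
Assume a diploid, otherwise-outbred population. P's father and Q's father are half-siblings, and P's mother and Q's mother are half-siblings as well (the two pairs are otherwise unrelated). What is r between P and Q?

0.125

With two independent routes of shared ancestry, r is the sum of the two contributions.
P and Q are related in two ways: half first cousins through their fathers (r = 1/16) and half first cousins through their mothers (r = 1/16).
r = 1/16 + 1/16 = 0.125.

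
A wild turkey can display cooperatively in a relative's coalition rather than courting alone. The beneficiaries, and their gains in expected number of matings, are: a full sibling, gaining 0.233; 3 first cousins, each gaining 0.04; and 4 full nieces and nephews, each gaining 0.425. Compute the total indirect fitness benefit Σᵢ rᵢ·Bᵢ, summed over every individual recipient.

0.5565

r to a full sibling = 0.5 (full sibs share both parents — two paths of length 2: r = 2·(1/2)^2 = 1/2).
r to a first cousin = 1/8 (first cousins share one grandparent pair — two paths of length 4: r = 2·(1/2)^4 = 1/8).
r to a full niece or nephew = 1/4 (full aunt/uncle↔niece/nephew: two paths of length 3 through the shared grandparent pair: r = 2·(1/2)^3 = 1/4).
Summing one r·B term per recipient: 1·0.5·0.233 + 3·0.125·0.04 + 4·0.25·0.425 = 0.5565.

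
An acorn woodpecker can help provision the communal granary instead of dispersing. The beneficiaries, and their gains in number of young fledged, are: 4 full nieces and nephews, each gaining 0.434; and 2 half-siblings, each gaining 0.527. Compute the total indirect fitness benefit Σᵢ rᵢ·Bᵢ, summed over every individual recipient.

r to a full niece or nephew = 1/4 (full aunt/uncle↔niece/nephew: two paths of length 3 through the shared grandparent pair: r = 2·(1/2)^3 = 1/4).
r to a half-sibling = 1/4 (half-sibs share one parent — one path of length 2: r = (1/2)^2 = 1/4).
Summing one r·B term per recipient: 4·0.25·0.434 + 2·0.25·0.527 = 0.6975.

0.6975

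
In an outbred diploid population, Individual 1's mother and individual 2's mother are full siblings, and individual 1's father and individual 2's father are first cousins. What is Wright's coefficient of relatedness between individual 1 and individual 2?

Relatedness sums over independent paths through distinct common ancestors.
Individual 1 and individual 2 are related in two ways: first cousins through their mothers (r = 1/8) and second cousins through their fathers (r = 1/32).
r = 1/8 + 1/32 = 0.15625.

0.15625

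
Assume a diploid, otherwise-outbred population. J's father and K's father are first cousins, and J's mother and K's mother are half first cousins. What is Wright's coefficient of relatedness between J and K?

With two independent routes of shared ancestry, r is the sum of the two contributions.
J and K are related in two ways: second cousins through their fathers (r = 1/32) and half second cousins through their mothers (r = 1/64).
r = 1/32 + 1/64 = 0.046875.

0.046875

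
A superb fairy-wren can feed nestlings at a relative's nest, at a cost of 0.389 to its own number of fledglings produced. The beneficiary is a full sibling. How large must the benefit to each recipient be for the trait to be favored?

0.778

r to a full sibling = 0.5 (full sibs share both parents — two paths of length 2: r = 2·(1/2)^2 = 1/2).
Hamilton's rule with n recipients of equal r: n·r·B > C, so B > C/(n·r) = 0.389/(1·0.5) = 0.778.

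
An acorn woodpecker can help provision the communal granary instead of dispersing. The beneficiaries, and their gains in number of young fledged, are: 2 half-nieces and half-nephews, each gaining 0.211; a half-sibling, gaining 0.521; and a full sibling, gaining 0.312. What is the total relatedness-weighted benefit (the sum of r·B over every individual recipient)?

r to a half-niece or half-nephew = 1/8 (half-aunt/uncle↔niece/nephew: one path of length 3: r = (1/2)^3 = 1/8).
r to a half-sibling = 0.25 (half-sibs share one parent — one path of length 2: r = (1/2)^2 = 1/4).
r to a full sibling = 0.5 (full sibs share both parents — two paths of length 2: r = 2·(1/2)^2 = 1/2).
Summing one r·B term per recipient: 2·0.125·0.211 + 1·0.25·0.521 + 1·0.5·0.312 = 0.339.

0.339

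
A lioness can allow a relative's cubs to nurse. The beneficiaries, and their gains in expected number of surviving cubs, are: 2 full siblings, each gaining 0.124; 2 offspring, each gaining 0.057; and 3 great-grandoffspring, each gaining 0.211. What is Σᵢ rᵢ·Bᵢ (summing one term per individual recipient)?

r to a full sibling = 1/2 (full sibs share both parents — two paths of length 2: r = 2·(1/2)^2 = 1/2).
r to an offspring = 1/2 (one parent–offspring link: r = (1/2)^1 = 1/2).
r to a great-grandoffspring = 1/8 (three parent–offspring links: r = (1/2)^3 = 1/8).
Summing one r·B term per recipient: 2·0.5·0.124 + 2·0.5·0.057 + 3·0.125·0.211 = 0.260125.

0.260125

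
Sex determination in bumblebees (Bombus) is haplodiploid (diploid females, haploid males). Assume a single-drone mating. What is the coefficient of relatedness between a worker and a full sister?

0.75

Haplodiploid full sisters inherit their father's entire haploid genome identically (contributing 1/2) and on average half of their mother's contribution (1/2 · 1/2 = 1/4); r = 1/2 + 1/4 = 3/4.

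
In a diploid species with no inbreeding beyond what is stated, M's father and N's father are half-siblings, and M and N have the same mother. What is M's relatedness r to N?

0.3125

With two independent routes of shared ancestry, r is the sum of the two contributions.
M and N are related in two ways: half first cousins through their fathers (r = 1/16) and half-sibs through their shared mother (r = 1/4).
r = 1/16 + 1/4 = 0.3125.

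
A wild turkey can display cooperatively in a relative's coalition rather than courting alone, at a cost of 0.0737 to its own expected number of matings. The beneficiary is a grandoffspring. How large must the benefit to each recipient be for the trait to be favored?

r to a grandoffspring = 1/4 (two parent–offspring links: r = (1/2)^2 = 1/4).
Hamilton's rule with n recipients of equal r: n·r·B > C, so B > C/(n·r) = 0.0737/(1·0.25) = 0.2948.

0.2948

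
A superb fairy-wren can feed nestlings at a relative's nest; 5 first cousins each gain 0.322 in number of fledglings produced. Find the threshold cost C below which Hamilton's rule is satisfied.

0.20125

r to a first cousin = 0.125 (first cousins share one grandparent pair — two paths of length 4: r = 2·(1/2)^4 = 1/8).
Hamilton's rule: n·r·B > C, so the trait is favored while C < n·r·B = 5·0.125·0.322 = 0.20125.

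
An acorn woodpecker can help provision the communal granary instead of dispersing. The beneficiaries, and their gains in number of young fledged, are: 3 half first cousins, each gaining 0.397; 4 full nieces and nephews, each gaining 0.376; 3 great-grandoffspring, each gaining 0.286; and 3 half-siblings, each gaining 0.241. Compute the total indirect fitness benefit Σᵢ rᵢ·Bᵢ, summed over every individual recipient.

r to a half first cousin = 1/16 (half first cousins share one grandparent — one path of length 4: r = (1/2)^4 = 1/16).
r to a full niece or nephew = 0.25 (full aunt/uncle↔niece/nephew: two paths of length 3 through the shared grandparent pair: r = 2·(1/2)^3 = 1/4).
r to a great-grandoffspring = 0.125 (three parent–offspring links: r = (1/2)^3 = 1/8).
r to a half-sibling = 0.25 (half-sibs share one parent — one path of length 2: r = (1/2)^2 = 1/4).
Summing one r·B term per recipient: 3·0.0625·0.397 + 4·0.25·0.376 + 3·0.125·0.286 + 3·0.25·0.241 = 0.7384375.

0.7384375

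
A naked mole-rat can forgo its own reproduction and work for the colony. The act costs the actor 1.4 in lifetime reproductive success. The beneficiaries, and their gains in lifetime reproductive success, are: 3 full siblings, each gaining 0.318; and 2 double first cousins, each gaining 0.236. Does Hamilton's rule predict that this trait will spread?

Hamilton's rule: the trait is favored when the sum of r·B over every recipient exceeds the actor's cost C.
r to a full sibling = 0.5 (full sibs share both parents — two paths of length 2: r = 2·(1/2)^2 = 1/2).
r to a double first cousin = 1/4 (double first cousins share both grandparent pairs — four paths of length 4: r = 4·(1/2)^4 = 1/4).
Summing one r·B term per recipient: 3·0.5·0.318 + 2·0.25·0.236 = 0.595.
0.595 < 1.4: the indirect benefit is less than the cost.

No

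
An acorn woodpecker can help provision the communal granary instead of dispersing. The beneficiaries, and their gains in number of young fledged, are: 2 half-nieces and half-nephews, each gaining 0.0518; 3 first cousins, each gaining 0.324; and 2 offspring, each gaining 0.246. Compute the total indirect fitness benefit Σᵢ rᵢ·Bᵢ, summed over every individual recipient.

r to a half-niece or half-nephew = 1/8 (half-aunt/uncle↔niece/nephew: one path of length 3: r = (1/2)^3 = 1/8).
r to a first cousin = 1/8 (first cousins share one grandparent pair — two paths of length 4: r = 2·(1/2)^4 = 1/8).
r to an offspring = 0.5 (one parent–offspring link: r = (1/2)^1 = 1/2).
Summing one r·B term per recipient: 2·0.125·0.0518 + 3·0.125·0.324 + 2·0.5·0.246 = 0.38045.

0.38045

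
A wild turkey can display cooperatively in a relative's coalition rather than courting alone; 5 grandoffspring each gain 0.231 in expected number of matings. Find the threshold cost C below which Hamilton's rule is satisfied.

0.28875

r to a grandoffspring = 0.25 (two parent–offspring links: r = (1/2)^2 = 1/4).
Hamilton's rule: n·r·B > C, so the trait is favored while C < n·r·B = 5·0.25·0.231 = 0.28875.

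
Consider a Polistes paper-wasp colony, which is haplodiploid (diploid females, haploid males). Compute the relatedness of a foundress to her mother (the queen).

0.5

One meiotic link between diploid queen and diploid daughter: r = 1/2.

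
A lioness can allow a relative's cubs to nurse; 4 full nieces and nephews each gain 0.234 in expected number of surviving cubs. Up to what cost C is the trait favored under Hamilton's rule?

r to a full niece or nephew = 1/4 (full aunt/uncle↔niece/nephew: two paths of length 3 through the shared grandparent pair: r = 2·(1/2)^3 = 1/4).
Hamilton's rule: n·r·B > C, so the trait is favored while C < n·r·B = 4·0.25·0.234 = 0.234.

0.234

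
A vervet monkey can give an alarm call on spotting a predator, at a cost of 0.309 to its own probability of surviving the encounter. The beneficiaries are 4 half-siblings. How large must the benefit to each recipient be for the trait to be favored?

0.309

r to a half-sibling = 0.25 (half-sibs share one parent — one path of length 2: r = (1/2)^2 = 1/4).
Hamilton's rule with n recipients of equal r: n·r·B > C, so B > C/(n·r) = 0.309/(4·0.25) = 0.309.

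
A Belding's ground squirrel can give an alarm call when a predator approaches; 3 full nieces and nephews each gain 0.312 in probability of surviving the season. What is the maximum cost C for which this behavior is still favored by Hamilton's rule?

0.234

r to a full niece or nephew = 1/4 (full aunt/uncle↔niece/nephew: two paths of length 3 through the shared grandparent pair: r = 2·(1/2)^3 = 1/4).
Hamilton's rule: n·r·B > C, so the trait is favored while C < n·r·B = 3·0.25·0.312 = 0.234.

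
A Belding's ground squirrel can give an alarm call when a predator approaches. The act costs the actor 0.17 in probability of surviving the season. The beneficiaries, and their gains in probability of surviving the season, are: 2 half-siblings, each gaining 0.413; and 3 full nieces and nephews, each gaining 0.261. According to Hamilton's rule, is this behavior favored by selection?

Yes

Hamilton's rule: the trait is favored when the sum of r·B over every recipient exceeds the actor's cost C.
r to a half-sibling = 1/4 (half-sibs share one parent — one path of length 2: r = (1/2)^2 = 1/4).
r to a full niece or nephew = 1/4 (full aunt/uncle↔niece/nephew: two paths of length 3 through the shared grandparent pair: r = 2·(1/2)^3 = 1/4).
Summing one r·B term per recipient: 2·0.25·0.413 + 3·0.25·0.261 = 0.40225.
0.40225 > 0.17: the indirect benefit exceeds the cost.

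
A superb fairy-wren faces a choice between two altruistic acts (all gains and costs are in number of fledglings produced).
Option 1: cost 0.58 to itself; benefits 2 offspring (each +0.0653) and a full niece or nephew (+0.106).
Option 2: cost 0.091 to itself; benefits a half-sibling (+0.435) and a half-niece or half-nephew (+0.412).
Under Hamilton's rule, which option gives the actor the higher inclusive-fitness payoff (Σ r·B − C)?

Option 1: r to an offspring = 0.5.
Option 1: r to a full niece or nephew = 0.25.
Option 1: Σ r·B − C = (2·0.5·0.0653 + 1·0.25·0.106) − 0.58 = -0.4882.
Option 2: r to a half-sibling = 0.25.
Option 2: r to a half-niece or half-nephew = 0.125.
Option 2: Σ r·B − C = (1·0.25·0.435 + 1·0.125·0.412) − 0.091 = 0.06925.
Option 2 has the higher net inclusive-fitness payoff.

Option 2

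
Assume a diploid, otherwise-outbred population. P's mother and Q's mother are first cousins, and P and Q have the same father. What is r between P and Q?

0.28125

Relatedness sums over independent paths through distinct common ancestors.
P and Q are related in two ways: second cousins through their mothers (r = 1/32) and half-sibs through their shared father (r = 1/4).
r = 1/32 + 1/4 = 9/32 = 0.28125.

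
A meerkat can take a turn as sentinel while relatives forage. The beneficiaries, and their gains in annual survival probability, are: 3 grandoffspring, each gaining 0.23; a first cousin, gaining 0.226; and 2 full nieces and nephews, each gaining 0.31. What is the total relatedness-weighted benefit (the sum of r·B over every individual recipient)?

0.35575

r to a grandoffspring = 0.25 (two parent–offspring links: r = (1/2)^2 = 1/4).
r to a first cousin = 1/8 (first cousins share one grandparent pair — two paths of length 4: r = 2·(1/2)^4 = 1/8).
r to a full niece or nephew = 0.25 (full aunt/uncle↔niece/nephew: two paths of length 3 through the shared grandparent pair: r = 2·(1/2)^3 = 1/4).
Summing one r·B term per recipient: 3·0.25·0.23 + 1·0.125·0.226 + 2·0.25·0.31 = 0.35575.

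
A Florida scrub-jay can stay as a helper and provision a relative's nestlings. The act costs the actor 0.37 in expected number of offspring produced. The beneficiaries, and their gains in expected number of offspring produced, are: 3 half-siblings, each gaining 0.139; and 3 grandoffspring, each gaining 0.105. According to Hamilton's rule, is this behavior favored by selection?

No

Hamilton's rule: the trait is favored when the sum of r·B over every recipient exceeds the actor's cost C.
r to a half-sibling = 1/4 (half-sibs share one parent — one path of length 2: r = (1/2)^2 = 1/4).
r to a grandoffspring = 1/4 (two parent–offspring links: r = (1/2)^2 = 1/4).
Summing one r·B term per recipient: 3·0.25·0.139 + 3·0.25·0.105 = 0.183.
0.183 < 0.37: the indirect benefit is less than the cost.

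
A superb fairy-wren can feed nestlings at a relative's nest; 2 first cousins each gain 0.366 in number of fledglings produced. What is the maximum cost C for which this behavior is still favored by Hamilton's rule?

r to a first cousin = 1/8 (first cousins share one grandparent pair — two paths of length 4: r = 2·(1/2)^4 = 1/8).
Hamilton's rule: n·r·B > C, so the trait is favored while C < n·r·B = 2·0.125·0.366 = 0.0915.

0.0915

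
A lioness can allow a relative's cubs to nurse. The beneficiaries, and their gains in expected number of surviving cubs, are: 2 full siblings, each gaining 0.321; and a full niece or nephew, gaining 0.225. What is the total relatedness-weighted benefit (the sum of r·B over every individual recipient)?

r to a full sibling = 1/2 (full sibs share both parents — two paths of length 2: r = 2·(1/2)^2 = 1/2).
r to a full niece or nephew = 1/4 (full aunt/uncle↔niece/nephew: two paths of length 3 through the shared grandparent pair: r = 2·(1/2)^3 = 1/4).
Summing one r·B term per recipient: 2·0.5·0.321 + 1·0.25·0.225 = 0.37725.

0.37725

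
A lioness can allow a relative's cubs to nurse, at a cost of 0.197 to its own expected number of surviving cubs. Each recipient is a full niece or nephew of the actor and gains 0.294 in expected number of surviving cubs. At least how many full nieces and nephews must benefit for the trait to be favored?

3

r to a full niece or nephew = 1/4 (full aunt/uncle↔niece/nephew: two paths of length 3 through the shared grandparent pair: r = 2·(1/2)^3 = 1/4).
Hamilton's rule: n·r·B > C  ⇒  n > C/(r·B) = 0.197/(0.25·0.294) = 2.68.
The smallest integer exceeding 2.68 is 3.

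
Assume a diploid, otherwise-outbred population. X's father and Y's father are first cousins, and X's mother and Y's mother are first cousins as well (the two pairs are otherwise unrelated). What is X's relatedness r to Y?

0.0625

Relatedness sums over independent paths through distinct common ancestors.
X and Y are related in two ways: second cousins through their fathers (r = 1/32) and second cousins through their mothers (r = 1/32).
r = 1/32 + 1/32 = 1/16 = 0.0625.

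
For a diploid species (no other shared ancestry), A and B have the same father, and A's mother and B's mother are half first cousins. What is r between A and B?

0.265625

Wright's path rule: contributions from independent ancestry routes add.
A and B are related in two ways: half-sibs through their shared father (r = 1/4) and half second cousins through their mothers (r = 1/64).
r = 1/4 + 1/64 = 17/64 = 0.265625.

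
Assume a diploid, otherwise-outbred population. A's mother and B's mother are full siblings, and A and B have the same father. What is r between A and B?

0.375

Relatedness sums over independent paths through distinct common ancestors.
A and B are related in two ways: first cousins through their mothers (r = 1/8) and half-sibs through their shared father (r = 1/4).
r = 1/8 + 1/4 = 3/8 = 0.375.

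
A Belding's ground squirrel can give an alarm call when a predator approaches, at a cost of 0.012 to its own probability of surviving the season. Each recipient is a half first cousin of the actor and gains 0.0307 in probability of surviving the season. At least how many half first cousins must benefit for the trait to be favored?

r to a half first cousin = 0.0625 (half first cousins share one grandparent — one path of length 4: r = (1/2)^4 = 1/16).
Hamilton's rule: n·r·B > C  ⇒  n > C/(r·B) = 0.012/(0.0625·0.0307) = 6.254.
The smallest integer exceeding 6.254 is 7.

7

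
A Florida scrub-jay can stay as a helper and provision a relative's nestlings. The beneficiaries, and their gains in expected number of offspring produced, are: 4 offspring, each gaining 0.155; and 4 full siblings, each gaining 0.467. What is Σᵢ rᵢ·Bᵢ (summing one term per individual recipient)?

1.244

r to an offspring = 0.5 (one parent–offspring link: r = (1/2)^1 = 1/2).
r to a full sibling = 0.5 (full sibs share both parents — two paths of length 2: r = 2·(1/2)^2 = 1/2).
Summing one r·B term per recipient: 4·0.5·0.155 + 4·0.5·0.467 = 1.244.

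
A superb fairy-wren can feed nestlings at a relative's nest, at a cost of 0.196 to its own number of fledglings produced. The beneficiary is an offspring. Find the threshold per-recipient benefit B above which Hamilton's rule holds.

0.392

r to an offspring = 1/2 (one parent–offspring link: r = (1/2)^1 = 1/2).
Hamilton's rule with n recipients of equal r: n·r·B > C, so B > C/(n·r) = 0.196/(1·0.5) = 0.392.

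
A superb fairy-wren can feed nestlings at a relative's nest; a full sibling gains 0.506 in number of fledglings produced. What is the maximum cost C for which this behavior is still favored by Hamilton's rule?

0.253

r to a full sibling = 0.5 (full sibs share both parents — two paths of length 2: r = 2·(1/2)^2 = 1/2).
Hamilton's rule: n·r·B > C, so the trait is favored while C < n·r·B = 1·0.5·0.506 = 0.253.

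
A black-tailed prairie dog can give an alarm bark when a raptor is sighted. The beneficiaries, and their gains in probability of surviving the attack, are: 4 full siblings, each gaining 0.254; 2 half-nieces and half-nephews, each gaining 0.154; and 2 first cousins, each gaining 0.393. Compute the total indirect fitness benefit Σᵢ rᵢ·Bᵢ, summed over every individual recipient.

r to a full sibling = 1/2 (full sibs share both parents — two paths of length 2: r = 2·(1/2)^2 = 1/2).
r to a half-niece or half-nephew = 0.125 (half-aunt/uncle↔niece/nephew: one path of length 3: r = (1/2)^3 = 1/8).
r to a first cousin = 0.125 (first cousins share one grandparent pair — two paths of length 4: r = 2·(1/2)^4 = 1/8).
Summing one r·B term per recipient: 4·0.5·0.254 + 2·0.125·0.154 + 2·0.125·0.393 = 0.64475.

0.64475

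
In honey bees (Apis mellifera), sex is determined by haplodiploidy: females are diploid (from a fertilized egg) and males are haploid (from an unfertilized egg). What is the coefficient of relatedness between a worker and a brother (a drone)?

Her haploid brother carries none of their father's genes and a random half of their mother's genome; that half matches the maternal half of her own genome with probability 1/2: r = 1/2 · 1/2 = 1/4.

0.25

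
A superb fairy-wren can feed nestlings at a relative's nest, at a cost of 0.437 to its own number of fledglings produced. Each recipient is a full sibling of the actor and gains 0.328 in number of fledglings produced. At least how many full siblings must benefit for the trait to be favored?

r to a full sibling = 0.5 (full sibs share both parents — two paths of length 2: r = 2·(1/2)^2 = 1/2).
Hamilton's rule: n·r·B > C  ⇒  n > C/(r·B) = 0.437/(0.5·0.328) = 2.665.
The smallest integer exceeding 2.665 is 3.

3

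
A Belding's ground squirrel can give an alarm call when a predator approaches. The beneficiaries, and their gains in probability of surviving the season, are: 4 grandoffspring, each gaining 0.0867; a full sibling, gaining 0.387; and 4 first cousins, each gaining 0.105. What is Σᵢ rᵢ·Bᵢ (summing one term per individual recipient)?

0.3327

r to a grandoffspring = 0.25 (two parent–offspring links: r = (1/2)^2 = 1/4).
r to a full sibling = 0.5 (full sibs share both parents — two paths of length 2: r = 2·(1/2)^2 = 1/2).
r to a first cousin = 0.125 (first cousins share one grandparent pair — two paths of length 4: r = 2·(1/2)^4 = 1/8).
Summing one r·B term per recipient: 4·0.25·0.0867 + 1·0.5·0.387 + 4·0.125·0.105 = 0.3327.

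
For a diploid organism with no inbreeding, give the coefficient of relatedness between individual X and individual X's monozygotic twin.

Each parent–offspring link contributes a factor of 1/2, and independent paths through distinct common ancestors add.
Monozygotic twins share every allele identical by descent: r = 1.

1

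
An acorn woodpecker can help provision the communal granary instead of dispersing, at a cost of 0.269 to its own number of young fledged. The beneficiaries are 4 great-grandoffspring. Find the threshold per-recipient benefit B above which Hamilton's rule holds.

r to a great-grandoffspring = 0.125 (three parent–offspring links: r = (1/2)^3 = 1/8).
Hamilton's rule with n recipients of equal r: n·r·B > C, so B > C/(n·r) = 0.269/(4·0.125) = 0.538.

0.538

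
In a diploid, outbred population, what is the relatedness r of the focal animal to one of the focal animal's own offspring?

0.5

Each parent–offspring link contributes a factor of 1/2, and independent paths through distinct common ancestors add.
One parent–offspring link: r = (1/2)^1 = 1/2.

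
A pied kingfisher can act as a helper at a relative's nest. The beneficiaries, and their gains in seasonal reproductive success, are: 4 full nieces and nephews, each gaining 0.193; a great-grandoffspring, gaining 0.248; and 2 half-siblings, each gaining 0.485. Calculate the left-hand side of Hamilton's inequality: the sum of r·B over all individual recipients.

0.4665

r to a full niece or nephew = 0.25 (full aunt/uncle↔niece/nephew: two paths of length 3 through the shared grandparent pair: r = 2·(1/2)^3 = 1/4).
r to a great-grandoffspring = 1/8 (three parent–offspring links: r = (1/2)^3 = 1/8).
r to a half-sibling = 1/4 (half-sibs share one parent — one path of length 2: r = (1/2)^2 = 1/4).
Summing one r·B term per recipient: 4·0.25·0.193 + 1·0.125·0.248 + 2·0.25·0.485 = 0.4665.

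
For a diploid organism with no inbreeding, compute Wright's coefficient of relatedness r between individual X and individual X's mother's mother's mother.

Each parent–offspring link contributes a factor of 1/2, and independent paths through distinct common ancestors add.
Three parent–offspring links: r = (1/2)^3 = 1/8.

0.125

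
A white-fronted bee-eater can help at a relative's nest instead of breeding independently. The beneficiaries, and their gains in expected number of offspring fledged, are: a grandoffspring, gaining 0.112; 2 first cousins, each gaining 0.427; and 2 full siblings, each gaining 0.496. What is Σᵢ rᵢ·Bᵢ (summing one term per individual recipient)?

0.63075

r to a grandoffspring = 0.25 (two parent–offspring links: r = (1/2)^2 = 1/4).
r to a first cousin = 0.125 (first cousins share one grandparent pair — two paths of length 4: r = 2·(1/2)^4 = 1/8).
r to a full sibling = 0.5 (full sibs share both parents — two paths of length 2: r = 2·(1/2)^2 = 1/2).
Summing one r·B term per recipient: 1·0.25·0.112 + 2·0.125·0.427 + 2·0.5·0.496 = 0.63075.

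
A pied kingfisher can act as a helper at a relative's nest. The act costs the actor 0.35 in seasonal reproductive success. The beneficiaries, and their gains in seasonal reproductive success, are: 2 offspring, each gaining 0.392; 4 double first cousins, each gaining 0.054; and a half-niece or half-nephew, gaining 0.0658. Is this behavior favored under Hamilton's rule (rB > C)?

Hamilton's rule: the trait is favored when the sum of r·B over every recipient exceeds the actor's cost C.
r to an offspring = 1/2 (one parent–offspring link: r = (1/2)^1 = 1/2).
r to a double first cousin = 1/4 (double first cousins share both grandparent pairs — four paths of length 4: r = 4·(1/2)^4 = 1/4).
r to a half-niece or half-nephew = 1/8 (half-aunt/uncle↔niece/nephew: one path of length 3: r = (1/2)^3 = 1/8).
Summing one r·B term per recipient: 2·0.5·0.392 + 4·0.25·0.054 + 1·0.125·0.0658 = 0.454225.
0.454225 > 0.35: the indirect benefit exceeds the cost.

Yes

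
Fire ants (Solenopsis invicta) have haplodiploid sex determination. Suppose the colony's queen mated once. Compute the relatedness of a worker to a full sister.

0.75

Haplodiploid full sisters inherit their father's entire haploid genome identically (contributing 1/2) and on average half of their mother's contribution (1/2 · 1/2 = 1/4); r = 1/2 + 1/4 = 3/4.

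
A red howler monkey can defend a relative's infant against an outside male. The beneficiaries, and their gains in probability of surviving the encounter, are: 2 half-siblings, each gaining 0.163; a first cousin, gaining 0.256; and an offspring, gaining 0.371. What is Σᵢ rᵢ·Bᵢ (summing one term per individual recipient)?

0.299

r to a half-sibling = 1/4 (half-sibs share one parent — one path of length 2: r = (1/2)^2 = 1/4).
r to a first cousin = 1/8 (first cousins share one grandparent pair — two paths of length 4: r = 2·(1/2)^4 = 1/8).
r to an offspring = 0.5 (one parent–offspring link: r = (1/2)^1 = 1/2).
Summing one r·B term per recipient: 2·0.25·0.163 + 1·0.125·0.256 + 1·0.5·0.371 = 0.299.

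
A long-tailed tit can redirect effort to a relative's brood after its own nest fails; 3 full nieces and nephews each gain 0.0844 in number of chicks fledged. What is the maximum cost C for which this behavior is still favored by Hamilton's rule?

r to a full niece or nephew = 1/4 (full aunt/uncle↔niece/nephew: two paths of length 3 through the shared grandparent pair: r = 2·(1/2)^3 = 1/4).
Hamilton's rule: n·r·B > C, so the trait is favored while C < n·r·B = 3·0.25·0.0844 = 0.0633.

0.0633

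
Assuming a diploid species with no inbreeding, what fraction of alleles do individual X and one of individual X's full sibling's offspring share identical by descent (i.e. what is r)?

Each parent–offspring link contributes a factor of 1/2, and independent paths through distinct common ancestors add.
Full aunt/uncle↔niece/nephew: two paths of length 3 through the shared grandparent pair: r = 2·(1/2)^3 = 1/4.

0.25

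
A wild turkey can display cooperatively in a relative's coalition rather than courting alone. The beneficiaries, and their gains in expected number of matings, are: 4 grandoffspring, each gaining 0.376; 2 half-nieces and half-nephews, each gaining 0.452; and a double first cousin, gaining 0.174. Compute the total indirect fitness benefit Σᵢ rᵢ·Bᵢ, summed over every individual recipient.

0.5325

r to a grandoffspring = 0.25 (two parent–offspring links: r = (1/2)^2 = 1/4).
r to a half-niece or half-nephew = 0.125 (half-aunt/uncle↔niece/nephew: one path of length 3: r = (1/2)^3 = 1/8).
r to a double first cousin = 1/4 (double first cousins share both grandparent pairs — four paths of length 4: r = 4·(1/2)^4 = 1/4).
Summing one r·B term per recipient: 4·0.25·0.376 + 2·0.125·0.452 + 1·0.25·0.174 = 0.5325.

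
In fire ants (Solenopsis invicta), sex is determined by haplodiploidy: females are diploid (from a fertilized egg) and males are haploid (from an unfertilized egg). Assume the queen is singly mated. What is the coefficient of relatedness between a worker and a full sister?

Haplodiploid full sisters inherit their father's entire haploid genome identically (contributing 1/2) and on average half of their mother's contribution (1/2 · 1/2 = 1/4); r = 1/2 + 1/4 = 3/4.

0.75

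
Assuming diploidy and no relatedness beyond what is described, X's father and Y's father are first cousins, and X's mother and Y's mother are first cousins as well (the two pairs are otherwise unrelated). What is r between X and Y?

Relatedness sums over independent paths through distinct common ancestors.
X and Y are related in two ways: second cousins through their fathers (r = 1/32) and second cousins through their mothers (r = 1/32).
r = 1/32 + 1/32 = 1/16 = 0.0625.

0.0625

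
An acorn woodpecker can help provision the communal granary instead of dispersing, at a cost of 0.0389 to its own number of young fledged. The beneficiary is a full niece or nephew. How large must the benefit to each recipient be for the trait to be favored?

0.1556

r to a full niece or nephew = 1/4 (full aunt/uncle↔niece/nephew: two paths of length 3 through the shared grandparent pair: r = 2·(1/2)^3 = 1/4).
Hamilton's rule with n recipients of equal r: n·r·B > C, so B > C/(n·r) = 0.0389/(1·0.25) = 0.1556.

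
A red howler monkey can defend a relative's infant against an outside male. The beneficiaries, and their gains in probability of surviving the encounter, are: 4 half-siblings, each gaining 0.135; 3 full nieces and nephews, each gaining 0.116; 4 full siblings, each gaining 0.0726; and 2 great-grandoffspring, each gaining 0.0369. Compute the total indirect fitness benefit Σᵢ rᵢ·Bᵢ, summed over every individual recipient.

r to a half-sibling = 0.25 (half-sibs share one parent — one path of length 2: r = (1/2)^2 = 1/4).
r to a full niece or nephew = 0.25 (full aunt/uncle↔niece/nephew: two paths of length 3 through the shared grandparent pair: r = 2·(1/2)^3 = 1/4).
r to a full sibling = 1/2 (full sibs share both parents — two paths of length 2: r = 2·(1/2)^2 = 1/2).
r to a great-grandoffspring = 0.125 (three parent–offspring links: r = (1/2)^3 = 1/8).
Summing one r·B term per recipient: 4·0.25·0.135 + 3·0.25·0.116 + 4·0.5·0.0726 + 2·0.125·0.0369 = 0.376425.

0.376425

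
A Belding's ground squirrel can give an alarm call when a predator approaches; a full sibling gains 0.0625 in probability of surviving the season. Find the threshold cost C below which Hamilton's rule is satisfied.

0.03125

r to a full sibling = 1/2 (full sibs share both parents — two paths of length 2: r = 2·(1/2)^2 = 1/2).
Hamilton's rule: n·r·B > C, so the trait is favored while C < n·r·B = 1·0.5·0.0625 = 0.03125.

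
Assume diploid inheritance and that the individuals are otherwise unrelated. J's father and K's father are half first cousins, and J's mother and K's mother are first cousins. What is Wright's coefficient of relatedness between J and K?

Wright's path rule: contributions from independent ancestry routes add.
J and K are related in two ways: half second cousins through their fathers (r = 1/64) and second cousins through their mothers (r = 1/32).
r = 1/64 + 1/32 = 3/64 = 0.046875.

0.046875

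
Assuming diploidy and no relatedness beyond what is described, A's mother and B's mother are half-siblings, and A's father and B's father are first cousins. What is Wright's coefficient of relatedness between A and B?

With two independent routes of shared ancestry, r is the sum of the two contributions.
A and B are related in two ways: half first cousins through their mothers (r = 1/16) and second cousins through their fathers (r = 1/32).
r = 1/16 + 1/32 = 3/32 = 0.09375.

0.09375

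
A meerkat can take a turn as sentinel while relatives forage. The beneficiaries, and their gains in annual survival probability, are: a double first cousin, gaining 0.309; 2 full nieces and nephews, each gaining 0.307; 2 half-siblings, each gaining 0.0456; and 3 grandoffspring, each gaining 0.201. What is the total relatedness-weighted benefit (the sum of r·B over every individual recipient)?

0.4043

r to a double first cousin = 0.25 (double first cousins share both grandparent pairs — four paths of length 4: r = 4·(1/2)^4 = 1/4).
r to a full niece or nephew = 0.25 (full aunt/uncle↔niece/nephew: two paths of length 3 through the shared grandparent pair: r = 2·(1/2)^3 = 1/4).
r to a half-sibling = 1/4 (half-sibs share one parent — one path of length 2: r = (1/2)^2 = 1/4).
r to a grandoffspring = 0.25 (two parent–offspring links: r = (1/2)^2 = 1/4).
Summing one r·B term per recipient: 1·0.25·0.309 + 2·0.25·0.307 + 2·0.25·0.0456 + 3·0.25·0.201 = 0.4043.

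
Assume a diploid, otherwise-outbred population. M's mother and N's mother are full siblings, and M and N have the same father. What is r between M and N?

0.375

Independent pedigree routes through distinct common ancestors add.
M and N are related in two ways: first cousins through their mothers (r = 1/8) and half-sibs through their shared father (r = 1/4).
r = 1/8 + 1/4 = 0.375.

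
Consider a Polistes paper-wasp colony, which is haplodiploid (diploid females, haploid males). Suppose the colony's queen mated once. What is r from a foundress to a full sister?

0.75

Haplodiploid full sisters inherit their father's entire haploid genome identically (contributing 1/2) and on average half of their mother's contribution (1/2 · 1/2 = 1/4); r = 1/2 + 1/4 = 3/4.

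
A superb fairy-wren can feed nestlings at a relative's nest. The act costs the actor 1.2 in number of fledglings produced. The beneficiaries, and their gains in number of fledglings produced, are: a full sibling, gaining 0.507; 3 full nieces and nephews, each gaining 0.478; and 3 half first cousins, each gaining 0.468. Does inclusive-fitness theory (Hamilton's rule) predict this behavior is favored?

No

Hamilton's rule: the trait is favored when the sum of r·B over every recipient exceeds the actor's cost C.
r to a full sibling = 1/2 (full sibs share both parents — two paths of length 2: r = 2·(1/2)^2 = 1/2).
r to a full niece or nephew = 0.25 (full aunt/uncle↔niece/nephew: two paths of length 3 through the shared grandparent pair: r = 2·(1/2)^3 = 1/4).
r to a half first cousin = 1/16 (half first cousins share one grandparent — one path of length 4: r = (1/2)^4 = 1/16).
Summing one r·B term per recipient: 1·0.5·0.507 + 3·0.25·0.478 + 3·0.0625·0.468 = 0.69975.
0.69975 < 1.2: the indirect benefit is less than the cost.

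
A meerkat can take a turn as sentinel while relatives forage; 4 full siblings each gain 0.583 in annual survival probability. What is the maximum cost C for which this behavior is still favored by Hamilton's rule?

1.166

r to a full sibling = 1/2 (full sibs share both parents — two paths of length 2: r = 2·(1/2)^2 = 1/2).
Hamilton's rule: n·r·B > C, so the trait is favored while C < n·r·B = 4·0.5·0.583 = 1.166.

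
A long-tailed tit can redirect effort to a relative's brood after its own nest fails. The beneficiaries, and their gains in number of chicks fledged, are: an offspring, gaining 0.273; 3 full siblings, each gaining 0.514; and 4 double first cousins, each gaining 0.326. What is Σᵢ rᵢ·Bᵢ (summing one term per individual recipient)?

1.2335

r to an offspring = 0.5 (one parent–offspring link: r = (1/2)^1 = 1/2).
r to a full sibling = 1/2 (full sibs share both parents — two paths of length 2: r = 2·(1/2)^2 = 1/2).
r to a double first cousin = 1/4 (double first cousins share both grandparent pairs — four paths of length 4: r = 4·(1/2)^4 = 1/4).
Summing one r·B term per recipient: 1·0.5·0.273 + 3·0.5·0.514 + 4·0.25·0.326 = 1.2335.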